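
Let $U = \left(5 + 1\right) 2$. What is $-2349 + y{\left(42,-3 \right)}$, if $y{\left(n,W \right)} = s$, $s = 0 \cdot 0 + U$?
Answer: $-2337$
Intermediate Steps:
$U = 12$ ($U = 6 \cdot 2 = 12$)
$s = 12$ ($s = 0 \cdot 0 + 12 = 0 + 12 = 12$)
$y{\left(n,W \right)} = 12$
$-2349 + y{\left(42,-3 \right)} = -2349 + 12 = -2337$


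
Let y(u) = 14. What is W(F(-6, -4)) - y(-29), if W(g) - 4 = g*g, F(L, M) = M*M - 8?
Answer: 54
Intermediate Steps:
F(L, M) = -8 + M² (F(L, M) = M² - 8 = -8 + M²)
W(g) = 4 + g² (W(g) = 4 + g*g = 4 + g²)
W(F(-6, -4)) - y(-29) = (4 + (-8 + (-4)²)²) - 1*14 = (4 + (-8 + 16)²) - 14 = (4 + 8²) - 14 = (4 + 64) - 14 = 68 - 14 = 54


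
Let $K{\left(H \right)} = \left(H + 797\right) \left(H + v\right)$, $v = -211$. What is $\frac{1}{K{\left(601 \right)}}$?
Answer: $\frac{1}{545220} \approx 1.8341 \cdot 10^{-6}$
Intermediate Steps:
$K{\left(H \right)} = \left(-211 + H\right) \left(797 + H\right)$ ($K{\left(H \right)} = \left(H + 797\right) \left(H - 211\right) = \left(797 + H\right) \left(-211 + H\right) = \left(-211 + H\right) \left(797 + H\right)$)
$\frac{1}{K{\left(601 \right)}} = \frac{1}{-168167 + 601^{2} + 586 \cdot 601} = \frac{1}{-168167 + 361201 + 352186} = \frac{1}{545220}$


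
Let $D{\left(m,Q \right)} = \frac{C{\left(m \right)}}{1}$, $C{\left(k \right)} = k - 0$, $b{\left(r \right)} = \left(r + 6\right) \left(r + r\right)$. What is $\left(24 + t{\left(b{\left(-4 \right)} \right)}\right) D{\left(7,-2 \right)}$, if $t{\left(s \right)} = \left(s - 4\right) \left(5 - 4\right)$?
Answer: $28$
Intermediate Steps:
$b{\left(r \right)} = 2 r \left(6 + r\right)$ ($b{\left(r \right)} = \left(6 + r\right) 2 r = 2 r \left(6 + r\right)$)
$C{\left(k \right)} = k$ ($C{\left(k \right)} = k + 0 = k$)
$t{\left(s \right)} = -4 + s$ ($t{\left(s \right)} = \left(-4 + s\right) 1 = -4 + s$)
$D{\left(m,Q \right)} = m$ ($D{\left(m,Q \right)} = \frac{m}{1} = m 1 = m$)
$\left(24 + t{\left(b{\left(-4 \right)} \right)}\right) D{\left(7,-2 \right)} = \left(24 + \left(-4 + 2 \left(-4\right) \left(6 - 4\right)\right)\right) 7 = \left(24 + \left(-4 + 2 \left(-4\right) 2\right)\right) 7 = \left(24 - 20\right) 7 = 4 \cdot 7 = 28$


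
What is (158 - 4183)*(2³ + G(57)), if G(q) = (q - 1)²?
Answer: -12654600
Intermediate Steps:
G(q) = (-1 + q)²
(158 - 4183)*(2³ + G(57)) = (158 - 4183)*(2³ + (-1 + 57)²) = -4025*(8 + 56²) = -4025*(8 + 3136) = -4025*3144 = -12654600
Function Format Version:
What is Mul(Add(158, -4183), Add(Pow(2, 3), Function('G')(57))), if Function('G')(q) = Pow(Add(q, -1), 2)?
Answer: -12654600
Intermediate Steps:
Function('G')(q) = Pow(Add(-1, q), 2)
Mul(Add(158, -4183), Add(Pow(2, 3), Function('G')(57))) = Mul(Add(158, -4183), Add(Pow(2, 3), Pow(Add(-1, 57), 2))) = Mul(-4025, Add(8, Pow(56, 2))) = Mul(-4025, Add(8, 3136)) = Mul(-4025, 3144) = -12654600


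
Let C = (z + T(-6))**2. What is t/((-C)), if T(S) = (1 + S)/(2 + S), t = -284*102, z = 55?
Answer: 154496/16875 ≈ 9.1553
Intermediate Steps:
t = -28968
T(S) = (1 + S)/(2 + S)
C = 50625/16 (C = (55 + (1 - 6)/(2 - 6))**2 = (55 - 5/(-4))**2 = (55 - 1/4*(-5))**2 = (55 + 5/4)**2 = (225/4)**2 = 50625/16 ≈ 3164.1)
t/((-C)) = -28968/((-1*50625/16)) = -28968/(-50625/16) = -28968*(-16/50625) = 154496/16875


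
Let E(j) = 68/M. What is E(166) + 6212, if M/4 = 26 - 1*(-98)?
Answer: 770305/124 ≈ 6212.1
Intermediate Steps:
M = 496 (M = 4*(26 - 1*(-98)) = 4*(26 + 98) = 4*124 = 496)
E(j) = 17/124 (E(j) = 68/496 = 68*(1/496) = 17/124)
E(166) + 6212 = 17/124 + 6212 = 770305/124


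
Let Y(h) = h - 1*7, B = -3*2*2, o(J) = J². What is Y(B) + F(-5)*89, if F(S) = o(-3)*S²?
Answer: 20006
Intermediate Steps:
B = -12 (B = -6*2 = -12)
Y(h) = -7 + h (Y(h) = h - 7 = -7 + h)
F(S) = 9*S² (F(S) = (-3)²*S² = 9*S²)
Y(B) + F(-5)*89 = (-7 - 12) + (9*(-5)²)*89 = -19 + (9*25)*89 = -19 + 225*89 = -19 + 20025 = 20006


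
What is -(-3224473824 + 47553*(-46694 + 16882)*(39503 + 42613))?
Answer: 116414974830000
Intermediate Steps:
-(-3224473824 + 47553*(-46694 + 16882)*(39503 + 42613)) = -47553/(1/(82116*(-29812) - 67808)) = -47553/(1/(-2448042192 - 67808)) = -47553/(1/(-2448110000)) = -47553/(-1/2448110000) = -47553*(-2448110000) = 116414974830000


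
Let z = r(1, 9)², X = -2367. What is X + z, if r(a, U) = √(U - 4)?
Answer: -2362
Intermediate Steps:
r(a, U) = √(-4 + U)
z = 5 (z = (√(-4 + 9))² = (√5)² = 5)
X + z = -2367 + 5 = -2362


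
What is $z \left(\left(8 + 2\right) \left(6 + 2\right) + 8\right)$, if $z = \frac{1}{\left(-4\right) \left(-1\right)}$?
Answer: $22$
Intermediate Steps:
$z = \frac{1}{4} \approx 0.25$
$z \left(\left(8 + 2\right) \left(6 + 2\right) + 8\right) = \frac{\left(8 + 2\right) \left(6 + 2\right) + 8}{4} = \frac{10 \cdot 8 + 8}{4} = \frac{80 + 8}{4} = \frac{1}{4} \cdot 88 = 22$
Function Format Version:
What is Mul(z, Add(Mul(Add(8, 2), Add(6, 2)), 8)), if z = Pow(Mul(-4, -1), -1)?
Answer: 22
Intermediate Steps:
z = Rational(1, 4) (z = Pow(4, -1) = Rational(1, 4) ≈ 0.25000)
Mul(z, Add(Mul(Add(8, 2), Add(6, 2)), 8)) = Mul(Rational(1, 4), Add(Mul(Add(8, 2), Add(6, 2)), 8)) = Mul(Rational(1, 4), Add(Mul(10, 8), 8)) = Mul(Rational(1, 4), Add(80, 8)) = Mul(Rational(1, 4), 88) = 22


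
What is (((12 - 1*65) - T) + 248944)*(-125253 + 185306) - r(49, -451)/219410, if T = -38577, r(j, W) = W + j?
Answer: 1893872060278021/109705 ≈ 1.7263e+10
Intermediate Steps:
(((12 - 1*65) - T) + 248944)*(-125253 + 185306) - r(49, -451)/219410 = (((12 - 1*65) - 1*(-38577)) + 248944)*(-125253 + 185306) - (-451 + 49)/219410 = (((12 - 65) + 38577) + 248944)*60053 - (-402)/219410 = ((-53 + 38577) + 248944)*60053 - 1*(-201/109705) = (38524 + 248944)*60053 + 201/109705 = 287468*60053 + 201/109705 = 17263315804 + 201/109705 = 1893872060278021/109705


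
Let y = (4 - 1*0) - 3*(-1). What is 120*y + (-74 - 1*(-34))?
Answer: 800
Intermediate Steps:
y = 7 (y = (4 + 0) + 3 = 4 + 3 = 7)
120*y + (-74 - 1*(-34)) = 120*7 + (-74 - 1*(-34)) = 840 + (-74 + 34) = 840 - 40 = 800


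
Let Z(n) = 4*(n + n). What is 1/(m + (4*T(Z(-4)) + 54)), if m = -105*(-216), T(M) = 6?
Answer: 1/22758 ≈ 4.3941e-5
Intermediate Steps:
Z(n) = 8*n (Z(n) = 4*(2*n) = 8*n)
m = 22680
1/(m + (4*T(Z(-4)) + 54)) = 1/(22680 + (4*6 + 54)) = 1/(22680 + (24 + 54)) = 1/(22680 + 78) = 1/22758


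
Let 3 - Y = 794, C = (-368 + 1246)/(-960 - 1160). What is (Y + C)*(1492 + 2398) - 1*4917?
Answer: -326852913/106 ≈ -3.0835e+6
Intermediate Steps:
C = -439/1060 (C = 878/(-2120) = 878*(-1/2120) = -439/1060 ≈ -0.41415)
Y = -791 (Y = 3 - 1*794 = 3 - 794 = -791)
(Y + C)*(1492 + 2398) - 1*4917 = (-791 - 439/1060)*(1492 + 2398) - 1*4917 = -838899/1060*3890 - 4917 = -326331711/106 - 4917 = -326852913/106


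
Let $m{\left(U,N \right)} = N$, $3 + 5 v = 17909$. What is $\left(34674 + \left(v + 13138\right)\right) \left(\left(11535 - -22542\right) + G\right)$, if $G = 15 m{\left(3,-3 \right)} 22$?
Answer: $\frac{8502234042}{5} \approx 1.7004 \cdot 10^{9}$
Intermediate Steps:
$v = \frac{17906}{5}$ ($v = - \frac{3}{5} + \frac{1}{5} \cdot 17909 = - \frac{3}{5} + \frac{17909}{5} = \frac{17906}{5} \approx 3581.2$)
$G = -990$ ($G = 15 \left(-3\right) 22 = \left(-45\right) 22 = -990$)
$\left(34674 + \left(v + 13138\right)\right) \left(\left(11535 - -22542\right) + G\right) = \left(34674 + \left(\frac{17906}{5} + 13138\right)\right) \left(\left(11535 - -22542\right) - 990\right) = \left(34674 + \frac{83596}{5}\right) \left(\left(11535 + 22542\right) - 990\right) = \frac{256966 \left(34077 - 990\right)}{5} = \frac{256966}{5} \cdot 33087 = \frac{8502234042}{5}$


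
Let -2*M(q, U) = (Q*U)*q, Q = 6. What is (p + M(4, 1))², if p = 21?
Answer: 81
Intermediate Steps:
M(q, U) = -3*U*q (M(q, U) = -6*U*q/2 = -3*U*q)
(p + M(4, 1))² = (21 - 3*1*4)² = (21 - 12)² = 9² = 81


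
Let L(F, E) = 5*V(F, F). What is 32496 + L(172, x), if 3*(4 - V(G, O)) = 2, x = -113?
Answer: 97538/3 ≈ 32513.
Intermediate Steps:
V(G, O) = 10/3 (V(G, O) = 4 - ⅓*2 = 4 - ⅔ = 10/3)
L(F, E) = 50/3 (L(F, E) = 5*(10/3) = 50/3)
32496 + L(172, x) = 32496 + 50/3 = 97538/3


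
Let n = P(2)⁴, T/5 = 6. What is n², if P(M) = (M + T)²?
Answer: 1208925819614629174706176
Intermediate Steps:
T = 30 (T = 5*6 = 30)
P(M) = (30 + M)² (P(M) = (M + 30)² = (30 + M)²)
n = 1099511627776 (n = ((30 + 2)²)⁴ = (32²)⁴ = 1024⁴ = 1099511627776)
n² = 1099511627776² = 1208925819614629174706176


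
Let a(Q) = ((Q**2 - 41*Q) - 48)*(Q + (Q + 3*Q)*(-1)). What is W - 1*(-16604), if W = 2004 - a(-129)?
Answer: -8449726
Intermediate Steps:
a(Q) = -3*Q*(-48 + Q**2 - 41*Q) (a(Q) = (-48 + Q**2 - 41*Q)*(Q + (4*Q)*(-1)) = (-48 + Q**2 - 41*Q)*(Q - 4*Q) = (-48 + Q**2 - 41*Q)*(-3*Q) = -3*Q*(-48 + Q**2 - 41*Q))
W = -8466330 (W = 2004 - 3*(-129)*(48 - 1*(-129)**2 + 41*(-129)) = 2004 - 3*(-129)*(48 - 1*16641 - 5289) = 2004 - 3*(-129)*(48 - 16641 - 5289) = 2004 - 3*(-129)*(-21882) = 2004 - 1*8468334 = 2004 - 8468334 = -8466330)
W - 1*(-16604) = -8466330 - 1*(-16604) = -8466330 + 16604 = -8449726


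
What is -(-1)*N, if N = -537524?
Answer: -537524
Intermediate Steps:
-(-1)*N = -(-1)*(-537524) = -1*537524 = -537524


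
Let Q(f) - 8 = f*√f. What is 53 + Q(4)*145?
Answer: 2373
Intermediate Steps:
Q(f) = 8 + f^(3/2) (Q(f) = 8 + f*√f = 8 + f^(3/2))
53 + Q(4)*145 = 53 + (8 + 4^(3/2))*145 = 53 + (8 + 8)*145 = 53 + 16*145 = 53 + 2320 = 2373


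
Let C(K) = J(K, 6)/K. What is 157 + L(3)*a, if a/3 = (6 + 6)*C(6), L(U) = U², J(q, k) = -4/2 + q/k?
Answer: 103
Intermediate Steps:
J(q, k) = -2 + q/k (J(q, k) = -4*½ + q/k = -2 + q/k)
C(K) = (-2 + K/6)/K
a = -6 (a = 3*((6 + 6)*((⅙)*(-12 + 6)/6)) = 3*(12*((⅙)*(⅙)*(-6))) = 3*(12*(-⅙)) = 3*(-2) = -6)
157 + L(3)*a = 157 + 3²*(-6) = 157 + 9*(-6) = 157 - 54 = 103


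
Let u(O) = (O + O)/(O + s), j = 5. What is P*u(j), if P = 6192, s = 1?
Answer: 10320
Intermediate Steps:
u(O) = 2*O/(1 + O) (u(O) = (O + O)/(O + 1) = (2*O)/(1 + O) = 2*O/(1 + O))
P*u(j) = 6192*(2*5/(1 + 5)) = 6192*(2*5/6) = 6192*(2*5*(1/6)) = 6192*(5/3) = 10320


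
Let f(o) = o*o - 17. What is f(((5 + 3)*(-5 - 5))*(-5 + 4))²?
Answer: 40742689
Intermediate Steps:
f(o) = -17 + o² (f(o) = o² - 17 = -17 + o²)
f(((5 + 3)*(-5 - 5))*(-5 + 4))² = (-17 + (((5 + 3)*(-5 - 5))*(-5 + 4))²)² = (-17 + ((8*(-10))*(-1))²)² = (-17 + (-80*(-1))²)² = (-17 + 80²)² = (-17 + 6400)² = 6383² = 40742689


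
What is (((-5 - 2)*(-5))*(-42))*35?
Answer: -51450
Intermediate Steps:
(((-5 - 2)*(-5))*(-42))*35 = (-7*(-5)*(-42))*35 = (35*(-42))*35 = -1470*35 = -51450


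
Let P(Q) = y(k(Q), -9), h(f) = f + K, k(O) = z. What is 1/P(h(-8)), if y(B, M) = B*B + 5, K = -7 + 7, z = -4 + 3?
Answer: ⅙ ≈ 0.16667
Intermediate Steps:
z = -1
k(O) = -1
K = 0
h(f) = f (h(f) = f + 0 = f)
y(B, M) = 5 + B² (y(B, M) = B² + 5 = 5 + B²)
P(Q) = 6 (P(Q) = 5 + (-1)² = 5 + 1 = 6)
1/P(h(-8)) = 1/6 = ⅙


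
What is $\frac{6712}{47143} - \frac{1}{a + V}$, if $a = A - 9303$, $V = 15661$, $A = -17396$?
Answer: $\frac{74134199}{520364434} \approx 0.14247$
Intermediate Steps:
$a = -26699$ ($a = -17396 - 9303 = -26699$)
$\frac{6712}{47143} - \frac{1}{a + V} = \frac{6712}{47143} - \frac{1}{-26699 + 15661} = 6712 \cdot \frac{1}{47143} - \frac{1}{-11038} = \frac{6712}{47143} - - \frac{1}{11038} = \frac{6712}{47143} + \frac{1}{11038} = \frac{74134199}{520364434}$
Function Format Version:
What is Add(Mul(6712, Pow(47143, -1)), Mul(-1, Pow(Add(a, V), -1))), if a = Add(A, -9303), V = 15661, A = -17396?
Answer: Rational(74134199, 520364434) ≈ 0.14247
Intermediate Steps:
a = -26699 (a = Add(-17396, -9303) = -26699)
Add(Mul(6712, Pow(47143, -1)), Mul(-1, Pow(Add(a, V), -1))) = Add(Mul(6712, Pow(47143, -1)), Mul(-1, Pow(Add(-26699, 15661), -1))) = Add(Mul(6712, Rational(1, 47143)), Mul(-1, Pow(-11038, -1))) = Add(Rational(6712, 47143), Mul(-1, Rational(-1, 11038))) = Add(Rational(6712, 47143), Rational(1, 11038)) = Rational(74134199, 520364434)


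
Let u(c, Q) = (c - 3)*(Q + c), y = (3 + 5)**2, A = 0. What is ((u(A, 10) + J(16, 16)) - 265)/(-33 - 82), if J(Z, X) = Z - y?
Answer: 343/115 ≈ 2.9826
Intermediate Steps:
y = 64 (y = 8**2 = 64)
u(c, Q) = (-3 + c)*(Q + c)
J(Z, X) = -64 + Z (J(Z, X) = Z - 1*64 = Z - 64 = -64 + Z)
((u(A, 10) + J(16, 16)) - 265)/(-33 - 82) = (((0**2 - 3*10 - 3*0 + 10*0) + (-64 + 16)) - 265)/(-33 - 82) = (((0 - 30 + 0 + 0) - 48) - 265)/(-115) = ((-30 - 48) - 265)*(-1/115) = (-78 - 265)*(-1/115) = -343*(-1/115) = 343/115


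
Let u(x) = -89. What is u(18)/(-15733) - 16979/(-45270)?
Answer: 271159637/712232910 ≈ 0.38072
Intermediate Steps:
u(18)/(-15733) - 16979/(-45270) = -89/(-15733) - 16979/(-45270) = -89*(-1/15733) - 16979*(-1/45270) = 89/15733 + 16979/45270 = 271159637/712232910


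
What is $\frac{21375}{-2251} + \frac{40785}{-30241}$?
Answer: $- \frac{738208410}{68072491} \approx -10.844$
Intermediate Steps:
$\frac{21375}{-2251} + \frac{40785}{-30241} = 21375 \left(- \frac{1}{2251}\right) + 40785 \left(- \frac{1}{30241}\right) = - \frac{21375}{2251} - \frac{40785}{30241} = - \frac{738208410}{68072491}$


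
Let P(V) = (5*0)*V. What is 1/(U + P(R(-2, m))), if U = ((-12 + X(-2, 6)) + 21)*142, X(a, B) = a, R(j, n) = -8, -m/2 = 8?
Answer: 1/994 ≈ 0.0010060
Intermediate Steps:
m = -16 (m = -2*8 = -16)
P(V) = 0 (P(V) = 0*V = 0)
U = 994 (U = ((-12 - 2) + 21)*142 = (-14 + 21)*142 = 7*142 = 994)
1/(U + P(R(-2, m))) = 1/(994 + 0) = 1/994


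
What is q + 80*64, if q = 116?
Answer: 5236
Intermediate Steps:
q + 80*64 = 116 + 80*64 = 116 + 5120 = 5236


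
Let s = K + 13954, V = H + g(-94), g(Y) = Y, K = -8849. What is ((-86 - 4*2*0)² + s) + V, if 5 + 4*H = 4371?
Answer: 26997/2 ≈ 13499.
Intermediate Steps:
H = 2183/2 (H = -5/4 + (¼)*4371 = -5/4 + 4371/4 = 2183/2 ≈ 1091.5)
V = 1995/2 (V = 2183/2 - 94 = 1995/2 ≈ 997.50)
s = 5105 (s = -8849 + 13954 = 5105)
((-86 - 4*2*0)² + s) + V = ((-86 - 4*2*0)² + 5105) + 1995/2 = ((-86 - 8*0)² + 5105) + 1995/2 = ((-86 + 0)² + 5105) + 1995/2 = ((-86)² + 5105) + 1995/2 = (7396 + 5105) + 1995/2 = 12501 + 1995/2 = 26997/2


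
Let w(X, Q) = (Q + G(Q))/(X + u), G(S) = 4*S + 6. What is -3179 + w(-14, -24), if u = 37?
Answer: -73231/23 ≈ -3184.0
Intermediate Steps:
G(S) = 6 + 4*S
w(X, Q) = (6 + 5*Q)/(37 + X) (w(X, Q) = (Q + (6 + 4*Q))/(X + 37) = (6 + 5*Q)/(37 + X))
-3179 + w(-14, -24) = -3179 + (6 + 5*(-24))/(37 - 14) = -3179 + (6 - 120)/23 = -3179 + (1/23)*(-114) = -3179 - 114/23 = -73231/23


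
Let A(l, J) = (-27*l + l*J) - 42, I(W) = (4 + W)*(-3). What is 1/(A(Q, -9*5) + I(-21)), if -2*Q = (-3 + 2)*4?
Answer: -1/135 ≈ -0.0074074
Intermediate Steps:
Q = 2 (Q = -(-3 + 2)*4/2 = -(-1)*4/2 = -½*(-4) = 2)
I(W) = -12 - 3*W
A(l, J) = -42 - 27*l + J*l (A(l, J) = (-27*l + J*l) - 42 = -42 - 27*l + J*l)
1/(A(Q, -9*5) + I(-21)) = 1/((-42 - 27*2 - 9*5*2) + (-12 - 3*(-21))) = 1/((-42 - 54 - 45*2) + (-12 + 63)) = 1/((-42 - 54 - 90) + 51) = 1/(-186 + 51) = 1/(-135) = -1/135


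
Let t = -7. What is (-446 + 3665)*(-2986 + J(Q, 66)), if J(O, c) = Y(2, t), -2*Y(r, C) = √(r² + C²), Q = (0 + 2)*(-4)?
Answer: -9611934 - 3219*√53/2 ≈ -9.6236e+6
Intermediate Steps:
Q = -8 (Q = 2*(-4) = -8)
Y(r, C) = -√(C² + r²)/2 (Y(r, C) = -√(r² + C²)/2 = -√(C² + r²)/2)
J(O, c) = -√53/2 (J(O, c) = -√((-7)² + 2²)/2 = -√(49 + 4)/2 = -√53/2)
(-446 + 3665)*(-2986 + J(Q, 66)) = (-446 + 3665)*(-2986 - √53/2) = 3219*(-2986 - √53/2) = -9611934 - 3219*√53/2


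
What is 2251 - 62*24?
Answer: 763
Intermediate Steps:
2251 - 62*24 = 2251 - 1*1488 = 2251 - 1488 = 763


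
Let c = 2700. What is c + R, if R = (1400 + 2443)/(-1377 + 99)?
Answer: 382973/142 ≈ 2697.0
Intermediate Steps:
R = -427/142 (R = 3843/(-1278) = 3843*(-1/1278) = -427/142 ≈ -3.0070)
c + R = 2700 - 427/142 = 382973/142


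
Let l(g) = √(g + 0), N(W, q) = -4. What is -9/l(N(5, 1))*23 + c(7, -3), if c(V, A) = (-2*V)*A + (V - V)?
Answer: 42 + 207*I/2 ≈ 42.0 + 103.5*I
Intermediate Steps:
c(V, A) = -2*A*V (c(V, A) = -2*A*V + 0 = -2*A*V)
l(g) = √g
-9/l(N(5, 1))*23 + c(7, -3) = -9*(-I/2)*23 - 2*(-3)*7 = -9*(-I/2)*23 + 42 = -(-9)*I/2*23 + 42 = (9*I/2)*23 + 42 = 207*I/2 + 42 = 42 + 207*I/2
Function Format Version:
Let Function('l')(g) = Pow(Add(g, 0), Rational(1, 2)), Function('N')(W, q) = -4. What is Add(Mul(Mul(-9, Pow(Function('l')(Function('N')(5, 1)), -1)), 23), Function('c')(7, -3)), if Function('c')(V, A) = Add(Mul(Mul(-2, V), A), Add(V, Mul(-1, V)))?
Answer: Add(42, Mul(Rational(207, 2), I)) ≈ Add(42.000, Mul(103.50, I))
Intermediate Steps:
Function('c')(V, A) = Mul(-2, A, V) (Function('c')(V, A) = Add(Mul(-2, A, V), 0) = Mul(-2, A, V))
Function('l')(g) = Pow(g, Rational(1, 2))
Add(Mul(Mul(-9, Pow(Function('l')(Function('N')(5, 1)), -1)), 23), Function('c')(7, -3)) = Add(Mul(Mul(-9, Pow(Pow(-4, Rational(1, 2)), -1)), 23), Mul(-2, -3, 7)) = Add(Mul(Mul(-9, Pow(Mul(2, I), -1)), 23), 42) = Add(Mul(Mul(-9, Mul(Rational(-1, 2), I)), 23), 42) = Add(Mul(Mul(Rational(9, 2), I), 23), 42) = Add(Mul(Rational(207, 2), I), 42) = Add(42, Mul(Rational(207, 2), I))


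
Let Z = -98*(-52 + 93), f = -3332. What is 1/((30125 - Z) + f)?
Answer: 1/30811 ≈ 3.2456e-5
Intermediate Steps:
Z = -4018 (Z = -98*41 = -4018)
1/((30125 - Z) + f) = 1/((30125 - 1*(-4018)) - 3332) = 1/((30125 + 4018) - 3332) = 1/(34143 - 3332) = 1/30811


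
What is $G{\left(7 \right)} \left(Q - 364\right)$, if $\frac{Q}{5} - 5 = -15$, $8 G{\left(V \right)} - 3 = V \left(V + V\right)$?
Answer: $- \frac{20907}{4} \approx -5226.8$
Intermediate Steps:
$G{\left(V \right)} = \frac{3}{8} + \frac{V^{2}}{4}$ ($G{\left(V \right)} = \frac{3}{8} + \frac{V \left(V + V\right)}{8} = \frac{3}{8} + \frac{V 2 V}{8} = \frac{3}{8} + \frac{2 V^{2}}{8} = \frac{3}{8} + \frac{V^{2}}{4}$)
$Q = -50$ ($Q = 25 + 5 \left(-15\right) = 25 - 75 = -50$)
$G{\left(7 \right)} \left(Q - 364\right) = \left(\frac{3}{8} + \frac{7^{2}}{4}\right) \left(-50 - 364\right) = \left(\frac{3}{8} + \frac{1}{4} \cdot 49\right) \left(-414\right) = \left(\frac{3}{8} + \frac{49}{4}\right) \left(-414\right) = \frac{101}{8} \left(-414\right) = - \frac{20907}{4}$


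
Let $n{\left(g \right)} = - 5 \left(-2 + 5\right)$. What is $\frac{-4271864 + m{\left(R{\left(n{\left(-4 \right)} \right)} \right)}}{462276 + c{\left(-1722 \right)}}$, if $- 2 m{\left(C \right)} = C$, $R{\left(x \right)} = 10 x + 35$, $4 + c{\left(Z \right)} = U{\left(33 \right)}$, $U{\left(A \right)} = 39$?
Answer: $- \frac{8543613}{924622} \approx -9.2401$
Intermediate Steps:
$c{\left(Z \right)} = 35$ ($c{\left(Z \right)} = -4 + 39 = 35$)
$n{\left(g \right)} = -15$ ($n{\left(g \right)} = \left(-5\right) 3 = -15$)
$R{\left(x \right)} = 35 + 10 x$
$m{\left(C \right)} = - \frac{C}{2}$
$\frac{-4271864 + m{\left(R{\left(n{\left(-4 \right)} \right)} \right)}}{462276 + c{\left(-1722 \right)}} = \frac{-4271864 - \frac{35 + 10 \left(-15\right)}{2}}{462276 + 35} = \frac{-4271864 - \frac{35 - 150}{2}}{462311} = \left(-4271864 - - \frac{115}{2}\right) \frac{1}{462311} = \left(-4271864 + \frac{115}{2}\right) \frac{1}{462311} = \left(- \frac{8543613}{2}\right) \frac{1}{462311} = - \frac{8543613}{924622}$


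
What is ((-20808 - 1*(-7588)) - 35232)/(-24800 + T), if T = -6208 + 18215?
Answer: 48452/12793 ≈ 3.7874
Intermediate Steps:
T = 12007
((-20808 - 1*(-7588)) - 35232)/(-24800 + T) = ((-20808 - 1*(-7588)) - 35232)/(-24800 + 12007) = ((-20808 + 7588) - 35232)/(-12793) = (-13220 - 35232)*(-1/12793) = -48452*(-1/12793) = 48452/12793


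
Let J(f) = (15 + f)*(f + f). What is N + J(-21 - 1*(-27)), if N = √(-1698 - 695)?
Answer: 252 + I*√2393 ≈ 252.0 + 48.918*I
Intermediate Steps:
J(f) = 2*f*(15 + f) (J(f) = (15 + f)*(2*f) = 2*f*(15 + f))
N = I*√2393 (N = √(-2393) = I*√2393 ≈ 48.918*I)
N + J(-21 - 1*(-27)) = I*√2393 + 2*(-21 - 1*(-27))*(15 + (-21 - 1*(-27))) = I*√2393 + 2*(-21 + 27)*(15 + (-21 + 27)) = I*√2393 + 2*6*(15 + 6) = I*√2393 + 2*6*21 = I*√2393 + 252 = 252 + I*√2393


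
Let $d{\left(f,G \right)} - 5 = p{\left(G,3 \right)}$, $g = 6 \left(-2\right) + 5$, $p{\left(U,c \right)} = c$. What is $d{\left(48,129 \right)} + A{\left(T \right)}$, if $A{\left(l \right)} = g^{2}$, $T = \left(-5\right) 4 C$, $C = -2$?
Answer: $57$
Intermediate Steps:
$g = -7$ ($g = -12 + 5 = -7$)
$d{\left(f,G \right)} = 8$ ($d{\left(f,G \right)} = 5 + 3 = 8$)
$T = 40$ ($T = \left(-5\right) 4 \left(-2\right) = \left(-20\right) \left(-2\right) = 40$)
$A{\left(l \right)} = 49$ ($A{\left(l \right)} = \left(-7\right)^{2} = 49$)
$d{\left(48,129 \right)} + A{\left(T \right)} = 8 + 49 = 57$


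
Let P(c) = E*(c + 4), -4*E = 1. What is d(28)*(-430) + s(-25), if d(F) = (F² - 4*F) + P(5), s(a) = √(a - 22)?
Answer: -575985/2 + I*√47 ≈ -2.8799e+5 + 6.8557*I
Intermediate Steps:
E = -¼ (E = -¼*1 = -¼ ≈ -0.25000)
s(a) = √(-22 + a)
P(c) = -1 - c/4 (P(c) = -(c + 4)/4 = -(4 + c)/4 = -1 - c/4)
d(F) = -9/4 + F² - 4*F (d(F) = (F² - 4*F) + (-1 - ¼*5) = (F² - 4*F) + (-1 - 5/4) = (F² - 4*F) - 9/4 = -9/4 + F² - 4*F)
d(28)*(-430) + s(-25) = (-9/4 + 28² - 4*28)*(-430) + √(-22 - 25) = (-9/4 + 784 - 112)*(-430) + √(-47) = (2679/4)*(-430) + I*√47 = -575985/2 + I*√47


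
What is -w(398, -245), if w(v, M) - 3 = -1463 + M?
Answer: 1705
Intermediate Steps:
w(v, M) = -1460 + M (w(v, M) = 3 + (-1463 + M) = -1460 + M)
-w(398, -245) = -(-1460 - 245) = -1*(-1705) = 1705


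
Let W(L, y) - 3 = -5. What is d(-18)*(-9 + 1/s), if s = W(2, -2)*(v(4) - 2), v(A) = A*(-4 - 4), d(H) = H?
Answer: 5499/34 ≈ 161.74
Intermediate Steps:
W(L, y) = -2 (W(L, y) = 3 - 5 = -2)
v(A) = -8*A (v(A) = A*(-8) = -8*A)
s = 68 (s = -2*(-8*4 - 2) = -2*(-32 - 2) = -2*(-34) = 68)
d(-18)*(-9 + 1/s) = -18*(-9 + 1/68) = -18*(-611/68) = 5499/34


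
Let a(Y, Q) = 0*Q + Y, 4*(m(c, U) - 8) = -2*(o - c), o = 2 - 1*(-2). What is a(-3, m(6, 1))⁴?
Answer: 81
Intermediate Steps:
o = 4 (o = 2 + 2 = 4)
m(c, U) = 6 + c/2 (m(c, U) = 8 + (-2*(4 - c))/4 = 8 + (-8 + 2*c)/4 = 8 + (-2 + c/2) = 6 + c/2)
a(Y, Q) = Y (a(Y, Q) = 0 + Y = Y)
a(-3, m(6, 1))⁴ = (-3)⁴ = 81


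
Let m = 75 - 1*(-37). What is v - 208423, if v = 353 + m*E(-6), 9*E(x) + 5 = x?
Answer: -1873862/9 ≈ -2.0821e+5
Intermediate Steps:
m = 112 (m = 75 + 37 = 112)
E(x) = -5/9 + x/9
v = 1945/9 (v = 353 + 112*(-5/9 + (1/9)*(-6)) = 353 + 112*(-5/9 - 2/3) = 353 + 112*(-11/9) = 353 - 1232/9 = 1945/9 ≈ 216.11)
v - 208423 = 1945/9 - 208423 = -1873862/9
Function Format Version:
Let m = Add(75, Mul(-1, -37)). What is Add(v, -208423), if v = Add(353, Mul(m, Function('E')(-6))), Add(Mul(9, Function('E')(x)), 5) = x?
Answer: Rational(-1873862, 9) ≈ -2.0821e+5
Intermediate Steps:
m = 112 (m = Add(75, 37) = 112)
Function('E')(x) = Add(Rational(-5, 9), Mul(Rational(1, 9), x))
v = Rational(1945, 9) (v = Add(353, Mul(112, Add(Rational(-5, 9), Mul(Rational(1, 9), -6)))) = Add(353, Mul(112, Add(Rational(-5, 9), Rational(-2, 3)))) = Add(353, Mul(112, Rational(-11, 9))) = Add(353, Rational(-1232, 9)) = Rational(1945, 9) ≈ 216.11)
Add(v, -208423) = Add(Rational(1945, 9), -208423) = Rational(-1873862, 9)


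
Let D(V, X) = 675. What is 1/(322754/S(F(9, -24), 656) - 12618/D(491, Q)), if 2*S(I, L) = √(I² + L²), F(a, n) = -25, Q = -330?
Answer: 22657774575/1171490576472278 + 907745625*√430961/585745288236139 ≈ 0.0010367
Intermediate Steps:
S(I, L) = √(I² + L²)/2
1/(322754/S(F(9, -24), 656) - 12618/D(491, Q)) = 1/(322754/((√((-25)² + 656²)/2)) - 12618/675) = 1/(322754/((√(625 + 430336)/2)) - 12618*1/675) = 1/(322754/((√430961/2)) - 1402/75) = 1/(322754*(2*√430961/430961) - 1402/75) = 1/(645508*√430961/430961 - 1402/75) = 1/(-1402/75 + 645508*√430961/430961)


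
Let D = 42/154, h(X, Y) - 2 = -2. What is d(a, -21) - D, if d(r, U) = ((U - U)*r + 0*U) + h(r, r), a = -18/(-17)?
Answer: -3/11 ≈ -0.27273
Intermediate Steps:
h(X, Y) = 0 (h(X, Y) = 2 - 2 = 0)
D = 3/11 (D = 42*(1/154) = 3/11 ≈ 0.27273)
a = 18/17 (a = -18*(-1/17) = 18/17 ≈ 1.0588)
d(r, U) = 0 (d(r, U) = ((U - U)*r + 0*U) + 0 = (0*r + 0) + 0 = (0 + 0) + 0 = 0 + 0 = 0)
d(a, -21) - D = 0 - 1*3/11 = 0 - 3/11 = -3/11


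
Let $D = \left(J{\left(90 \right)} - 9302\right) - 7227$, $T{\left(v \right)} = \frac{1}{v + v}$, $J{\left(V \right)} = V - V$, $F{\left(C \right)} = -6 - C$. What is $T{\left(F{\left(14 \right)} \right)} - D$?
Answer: $\frac{661159}{40} \approx 16529.0$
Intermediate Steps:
$J{\left(V \right)} = 0$
$T{\left(v \right)} = \frac{1}{2 v}$
$D = -16529$ ($D = \left(0 - 9302\right) - 7227 = -9302 - 7227 = -16529$)
$T{\left(F{\left(14 \right)} \right)} - D = \frac{1}{2 \left(-6 - 14\right)} - -16529 = \frac{1}{2 \left(-6 - 14\right)} + 16529 = \frac{1}{2 \left(-20\right)} + 16529 = \frac{1}{2} \left(- \frac{1}{20}\right) + 16529 = - \frac{1}{40} + 16529 = \frac{661159}{40}$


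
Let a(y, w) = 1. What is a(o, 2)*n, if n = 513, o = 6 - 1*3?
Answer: 513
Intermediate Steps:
o = 3 (o = 6 - 3 = 3)
a(o, 2)*n = 1*513 = 513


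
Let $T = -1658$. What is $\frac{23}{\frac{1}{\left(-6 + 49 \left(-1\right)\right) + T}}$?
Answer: $-39399$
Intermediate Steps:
$\frac{23}{\frac{1}{\left(-6 + 49 \left(-1\right)\right) + T}} = \frac{23}{\frac{1}{\left(-6 + 49 \left(-1\right)\right) - 1658}} = \frac{23}{\frac{1}{\left(-6 - 49\right) - 1658}} = \frac{23}{\frac{1}{-55 - 1658}} = \frac{23}{\frac{1}{-1713}} = \frac{23}{- \frac{1}{1713}} = 23 \left(-1713\right) = -39399$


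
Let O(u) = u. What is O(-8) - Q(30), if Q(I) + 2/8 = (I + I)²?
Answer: -14431/4 ≈ -3607.8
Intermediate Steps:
Q(I) = -¼ + 4*I² (Q(I) = -¼ + (I + I)² = -¼ + (2*I)² = -¼ + 4*I²)
O(-8) - Q(30) = -8 - (-¼ + 4*30²) = -8 - (-¼ + 4*900) = -8 - (-¼ + 3600) = -8 - 1*14399/4 = -8 - 14399/4 = -14431/4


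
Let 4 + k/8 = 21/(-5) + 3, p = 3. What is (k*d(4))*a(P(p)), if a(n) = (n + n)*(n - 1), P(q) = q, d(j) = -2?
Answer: 4992/5 ≈ 998.40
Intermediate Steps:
a(n) = 2*n*(-1 + n) (a(n) = (2*n)*(-1 + n) = 2*n*(-1 + n))
k = -208/5 (k = -32 + 8*(21/(-5) + 3) = -32 + 8*(21*(-⅕) + 3) = -32 + 8*(-21/5 + 3) = -32 + 8*(-6/5) = -32 - 48/5 = -208/5 ≈ -41.600)
(k*d(4))*a(P(p)) = (-208/5*(-2))*(2*3*(-1 + 3)) = 416*(2*3*2)/5 = (416/5)*12 = 4992/5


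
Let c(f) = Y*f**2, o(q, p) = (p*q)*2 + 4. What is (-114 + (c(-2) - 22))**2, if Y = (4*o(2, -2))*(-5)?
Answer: 33856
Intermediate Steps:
o(q, p) = 4 + 2*p*q (o(q, p) = 2*p*q + 4 = 4 + 2*p*q)
Y = 80 (Y = (4*(4 + 2*(-2)*2))*(-5) = (4*(4 - 8))*(-5) = (4*(-4))*(-5) = -16*(-5) = 80)
c(f) = 80*f**2
(-114 + (c(-2) - 22))**2 = (-114 + (80*(-2)**2 - 22))**2 = (-114 + (80*4 - 22))**2 = (-114 + (320 - 22))**2 = (-114 + 298)**2 = 184**2 = 33856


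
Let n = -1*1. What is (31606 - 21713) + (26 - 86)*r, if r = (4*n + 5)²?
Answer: 9833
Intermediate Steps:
n = -1
r = 1 (r = (4*(-1) + 5)² = (-4 + 5)² = 1² = 1)
(31606 - 21713) + (26 - 86)*r = (31606 - 21713) + (26 - 86)*1 = 9893 - 60*1 = 9893 - 60 = 9833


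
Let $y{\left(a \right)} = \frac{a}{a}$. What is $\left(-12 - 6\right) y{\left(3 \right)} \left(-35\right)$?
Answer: $630$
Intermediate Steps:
$y{\left(a \right)} = 1$
$\left(-12 - 6\right) y{\left(3 \right)} \left(-35\right) = \left(-12 - 6\right) 1 \left(-35\right) = \left(-18\right) 1 \left(-35\right) = \left(-18\right) \left(-35\right) = 630$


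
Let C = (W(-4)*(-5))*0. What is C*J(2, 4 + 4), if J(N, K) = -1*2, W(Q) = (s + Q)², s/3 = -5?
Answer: 0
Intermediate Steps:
s = -15 (s = 3*(-5) = -15)
W(Q) = (-15 + Q)²
J(N, K) = -2
C = 0 (C = ((-15 - 4)²*(-5))*0 = ((-19)²*(-5))*0 = (361*(-5))*0 = -1805*0 = 0)
C*J(2, 4 + 4) = 0*(-2) = 0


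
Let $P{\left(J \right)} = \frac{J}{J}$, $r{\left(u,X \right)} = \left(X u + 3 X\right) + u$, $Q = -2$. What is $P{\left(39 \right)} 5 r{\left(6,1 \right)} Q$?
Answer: $-150$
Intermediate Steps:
$r{\left(u,X \right)} = u + 3 X + X u$ ($r{\left(u,X \right)} = \left(3 X + X u\right) + u = u + 3 X + X u$)
$P{\left(J \right)} = 1$
$P{\left(39 \right)} 5 r{\left(6,1 \right)} Q = 1 \cdot 5 \left(6 + 3 \cdot 1 + 1 \cdot 6\right) \left(-2\right) = 1 \cdot 5 \left(6 + 3 + 6\right) \left(-2\right) = 1 \cdot 5 \cdot 15 \left(-2\right) = 1 \cdot 75 \left(-2\right) = 1 \left(-150\right) = -150$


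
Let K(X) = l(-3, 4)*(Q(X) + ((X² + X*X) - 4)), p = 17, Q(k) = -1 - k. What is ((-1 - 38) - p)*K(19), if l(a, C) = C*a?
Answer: 469056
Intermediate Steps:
K(X) = 60 - 24*X² + 12*X (K(X) = (4*(-3))*((-1 - X) + ((X² + X*X) - 4)) = -12*((-1 - X) + ((X² + X²) - 4)) = -12*((-1 - X) + (2*X² - 4)) = -12*((-1 - X) + (-4 + 2*X²)) = -12*(-5 - X + 2*X²) = 60 - 24*X² + 12*X)
((-1 - 38) - p)*K(19) = ((-1 - 38) - 1*17)*(60 - 24*19² + 12*19) = (-39 - 17)*(60 - 24*361 + 228) = -56*(60 - 8664 + 228) = -56*(-8376) = 469056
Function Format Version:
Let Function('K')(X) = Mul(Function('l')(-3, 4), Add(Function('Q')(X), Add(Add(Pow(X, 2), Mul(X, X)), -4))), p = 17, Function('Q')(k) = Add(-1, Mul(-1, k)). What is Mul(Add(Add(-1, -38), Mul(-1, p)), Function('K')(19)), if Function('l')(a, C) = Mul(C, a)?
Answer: 469056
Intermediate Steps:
Function('K')(X) = Add(60, Mul(-24, Pow(X, 2)), Mul(12, X)) (Function('K')(X) = Mul(Mul(4, -3), Add(Add(-1, Mul(-1, X)), Add(Add(Pow(X, 2), Mul(X, X)), -4))) = Mul(-12, Add(Add(-1, Mul(-1, X)), Add(Add(Pow(X, 2), Pow(X, 2)), -4))) = Mul(-12, Add(Add(-1, Mul(-1, X)), Add(Mul(2, Pow(X, 2)), -4))) = Mul(-12, Add(Add(-1, Mul(-1, X)), Add(-4, Mul(2, Pow(X, 2))))) = Mul(-12, Add(-5, Mul(-1, X), Mul(2, Pow(X, 2)))) = Add(60, Mul(-24, Pow(X, 2)), Mul(12, X)))
Mul(Add(Add(-1, -38), Mul(-1, p)), Function('K')(19)) = Mul(Add(Add(-1, -38), Mul(-1, 17)), Add(60, Mul(-24, Pow(19, 2)), Mul(12, 19))) = Mul(Add(-39, -17), Add(60, Mul(-24, 361), 228)) = Mul(-56, Add(60, -8664, 228)) = Mul(-56, -8376) = 469056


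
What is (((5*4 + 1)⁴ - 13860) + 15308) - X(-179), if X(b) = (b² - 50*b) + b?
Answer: 155117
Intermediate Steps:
X(b) = b² - 49*b
(((5*4 + 1)⁴ - 13860) + 15308) - X(-179) = (((5*4 + 1)⁴ - 13860) + 15308) - (-179)*(-49 - 179) = (((20 + 1)⁴ - 13860) + 15308) - (-179)*(-228) = ((21⁴ - 13860) + 15308) - 1*40812 = ((194481 - 13860) + 15308) - 40812 = (180621 + 15308) - 40812 = 195929 - 40812 = 155117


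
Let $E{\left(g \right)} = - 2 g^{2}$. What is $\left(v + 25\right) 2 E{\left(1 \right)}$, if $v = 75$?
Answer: $-400$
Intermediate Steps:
$\left(v + 25\right) 2 E{\left(1 \right)} = \left(75 + 25\right) 2 \left(- 2 \cdot 1^{2}\right) = 100 \cdot 2 \left(\left(-2\right) 1\right) = 100 \cdot 2 \left(-2\right) = 100 \left(-4\right) = -400$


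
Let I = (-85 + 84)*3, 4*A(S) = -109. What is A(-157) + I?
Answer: -121/4 ≈ -30.250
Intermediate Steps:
A(S) = -109/4 (A(S) = (¼)*(-109) = -109/4)
I = -3 (I = -1*3 = -3)
A(-157) + I = -109/4 - 3 = -121/4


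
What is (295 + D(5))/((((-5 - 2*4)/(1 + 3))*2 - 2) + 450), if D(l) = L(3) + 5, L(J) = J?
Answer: 606/883 ≈ 0.68630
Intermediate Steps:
D(l) = 8 (D(l) = 3 + 5 = 8)
(295 + D(5))/((((-5 - 2*4)/(1 + 3))*2 - 2) + 450) = (295 + 8)/((((-5 - 2*4)/(1 + 3))*2 - 2) + 450) = 303/((((-5 - 8)/4)*2 - 2) + 450) = 303/((-13*¼*2 - 2) + 450) = 303/((-13/4*2 - 2) + 450) = 303/((-13/2 - 2) + 450) = 303/(-17/2 + 450) = 303/(883/2) = 303*(2/883) = 606/883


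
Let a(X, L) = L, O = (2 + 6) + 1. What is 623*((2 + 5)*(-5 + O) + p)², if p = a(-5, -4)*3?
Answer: 159488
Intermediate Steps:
O = 9 (O = 8 + 1 = 9)
p = -12 (p = -4*3 = -12)
623*((2 + 5)*(-5 + O) + p)² = 623*((2 + 5)*(-5 + 9) - 12)² = 623*(7*4 - 12)² = 623*(28 - 12)² = 623*16² = 623*256 = 159488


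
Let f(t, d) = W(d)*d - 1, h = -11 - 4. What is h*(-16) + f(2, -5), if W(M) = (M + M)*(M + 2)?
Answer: 89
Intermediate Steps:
h = -15
W(M) = 2*M*(2 + M) (W(M) = (2*M)*(2 + M) = 2*M*(2 + M))
f(t, d) = -1 + 2*d**2*(2 + d) (f(t, d) = (2*d*(2 + d))*d - 1 = 2*d**2*(2 + d) - 1 = -1 + 2*d**2*(2 + d))
h*(-16) + f(2, -5) = -15*(-16) + (-1 + 2*(-5)**2*(2 - 5)) = 240 + (-1 + 2*25*(-3)) = 240 + (-1 - 150) = 240 - 151 = 89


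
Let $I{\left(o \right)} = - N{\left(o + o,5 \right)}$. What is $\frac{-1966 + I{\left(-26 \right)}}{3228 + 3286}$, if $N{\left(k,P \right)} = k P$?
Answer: $- \frac{853}{3257} \approx -0.2619$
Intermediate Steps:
$N{\left(k,P \right)} = P k$
$I{\left(o \right)} = - 10 o$ ($I{\left(o \right)} = - 5 \left(o + o\right) = - 5 \cdot 2 o = - 10 o$)
$\frac{-1966 + I{\left(-26 \right)}}{3228 + 3286} = \frac{-1966 - -260}{3228 + 3286} = \frac{-1966 + 260}{6514} = \left(-1706\right) \frac{1}{6514} = - \frac{853}{3257}$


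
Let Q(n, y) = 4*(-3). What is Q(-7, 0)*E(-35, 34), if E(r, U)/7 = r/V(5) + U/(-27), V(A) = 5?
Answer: 6244/9 ≈ 693.78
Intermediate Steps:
Q(n, y) = -12
E(r, U) = -7*U/27 + 7*r/5 (E(r, U) = 7*(r/5 + U/(-27)) = 7*(r*(⅕) + U*(-1/27)) = 7*(r/5 - U/27) = 7*(-U/27 + r/5) = -7*U/27 + 7*r/5)
Q(-7, 0)*E(-35, 34) = -12*(-7/27*34 + (7/5)*(-35)) = -12*(-238/27 - 49) = -12*(-1561/27) = 6244/9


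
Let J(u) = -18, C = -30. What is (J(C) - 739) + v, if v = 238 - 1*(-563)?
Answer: 44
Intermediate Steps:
v = 801 (v = 238 + 563 = 801)
(J(C) - 739) + v = (-18 - 739) + 801 = -757 + 801 = 44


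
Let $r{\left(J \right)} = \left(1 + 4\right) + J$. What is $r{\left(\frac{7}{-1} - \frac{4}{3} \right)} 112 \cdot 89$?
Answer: $- \frac{99680}{3} \approx -33227.0$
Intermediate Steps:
$r{\left(J \right)} = 5 + J$
$r{\left(\frac{7}{-1} - \frac{4}{3} \right)} 112 \cdot 89 = \left(5 + \left(\frac{7}{-1} - \frac{4}{3}\right)\right) 112 \cdot 89 = \left(5 + \left(7 \left(-1\right) - \frac{4}{3}\right)\right) 112 \cdot 89 = \left(5 - \frac{25}{3}\right) 112 \cdot 89 = \left(- \frac{10}{3}\right) 112 \cdot 89 = \left(- \frac{1120}{3}\right) 89 = - \frac{99680}{3}$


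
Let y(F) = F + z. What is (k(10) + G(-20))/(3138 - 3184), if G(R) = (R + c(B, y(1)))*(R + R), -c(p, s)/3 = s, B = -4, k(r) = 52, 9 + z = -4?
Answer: 294/23 ≈ 12.783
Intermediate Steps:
z = -13 (z = -9 - 4 = -13)
y(F) = -13 + F (y(F) = F - 13 = -13 + F)
c(p, s) = -3*s
G(R) = 2*R*(36 + R) (G(R) = (R - 3*(-13 + 1))*(R + R) = (R - 3*(-12))*(2*R) = (R + 36)*(2*R) = (36 + R)*(2*R) = 2*R*(36 + R))
(k(10) + G(-20))/(3138 - 3184) = (52 + 2*(-20)*(36 - 20))/(3138 - 3184) = (52 + 2*(-20)*16)/(-46) = (52 - 640)*(-1/46) = -588*(-1/46) = 294/23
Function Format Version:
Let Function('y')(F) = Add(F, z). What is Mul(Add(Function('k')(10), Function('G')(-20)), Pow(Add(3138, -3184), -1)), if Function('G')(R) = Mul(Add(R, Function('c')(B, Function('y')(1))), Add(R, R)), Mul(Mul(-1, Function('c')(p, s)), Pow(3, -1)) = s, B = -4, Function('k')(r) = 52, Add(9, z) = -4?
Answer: Rational(294, 23) ≈ 12.783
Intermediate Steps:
z = -13 (z = Add(-9, -4) = -13)
Function('y')(F) = Add(-13, F) (Function('y')(F) = Add(F, -13) = Add(-13, F))
Function('c')(p, s) = Mul(-3, s)
Function('G')(R) = Mul(2, R, Add(36, R)) (Function('G')(R) = Mul(Add(R, Mul(-3, Add(-13, 1))), Add(R, R)) = Mul(Add(R, Mul(-3, -12)), Mul(2, R)) = Mul(Add(R, 36), Mul(2, R)) = Mul(Add(36, R), Mul(2, R)) = Mul(2, R, Add(36, R)))
Mul(Add(Function('k')(10), Function('G')(-20)), Pow(Add(3138, -3184), -1)) = Mul(Add(52, Mul(2, -20, Add(36, -20))), Pow(Add(3138, -3184), -1)) = Mul(Add(52, Mul(2, -20, 16)), Pow(-46, -1)) = Mul(Add(52, -640), Rational(-1, 46)) = Mul(-588, Rational(-1, 46)) = Rational(294, 23)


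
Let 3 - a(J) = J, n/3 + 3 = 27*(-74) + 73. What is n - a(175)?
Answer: -5612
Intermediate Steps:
n = -5784 (n = -9 + 3*(27*(-74) + 73) = -9 + 3*(-1998 + 73) = -9 + 3*(-1925) = -9 - 5775 = -5784)
a(J) = 3 - J
n - a(175) = -5784 - (3 - 1*175) = -5784 - (3 - 175) = -5784 - 1*(-172) = -5784 + 172 = -5612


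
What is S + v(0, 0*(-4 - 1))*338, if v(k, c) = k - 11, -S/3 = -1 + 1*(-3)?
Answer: -3706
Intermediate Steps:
S = 12 (S = -3*(-1 + 1*(-3)) = -3*(-1 - 3) = -3*(-4) = 12)
v(k, c) = -11 + k
S + v(0, 0*(-4 - 1))*338 = 12 + (-11 + 0)*338 = 12 - 11*338 = 12 - 3718 = -3706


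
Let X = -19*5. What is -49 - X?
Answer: 46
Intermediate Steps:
X = -95
-49 - X = -49 - 1*(-95) = -49 + 95 = 46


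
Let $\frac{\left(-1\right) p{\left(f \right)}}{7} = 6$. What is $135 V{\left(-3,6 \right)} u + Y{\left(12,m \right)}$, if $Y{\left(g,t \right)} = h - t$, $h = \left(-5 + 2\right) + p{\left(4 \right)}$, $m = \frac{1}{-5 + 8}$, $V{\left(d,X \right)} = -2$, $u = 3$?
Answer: $- \frac{2566}{3} \approx -855.33$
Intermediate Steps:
$p{\left(f \right)} = -42$ ($p{\left(f \right)} = \left(-7\right) 6 = -42$)
$m = \frac{1}{3} \approx 0.33333$
$h = -45$ ($h = \left(-5 + 2\right) - 42 = -3 - 42 = -45$)
$Y{\left(g,t \right)} = -45 - t$
$135 V{\left(-3,6 \right)} u + Y{\left(12,m \right)} = 135 \left(\left(-2\right) 3\right) - \frac{136}{3} = 135 \left(-6\right) - \frac{136}{3} = -810 - \frac{136}{3} = - \frac{2566}{3}$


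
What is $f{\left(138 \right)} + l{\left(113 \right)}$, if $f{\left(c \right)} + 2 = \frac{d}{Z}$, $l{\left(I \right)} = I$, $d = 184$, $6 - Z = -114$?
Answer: $\frac{1688}{15} \approx 112.53$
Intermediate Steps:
$Z = 120$ ($Z = 6 - -114 = 6 + 114 = 120$)
$f{\left(c \right)} = - \frac{7}{15}$ ($f{\left(c \right)} = -2 + \frac{184}{120} = -2 + 184 \cdot \frac{1}{120} = -2 + \frac{23}{15} = - \frac{7}{15}$)
$f{\left(138 \right)} + l{\left(113 \right)} = - \frac{7}{15} + 113 = \frac{1688}{15}$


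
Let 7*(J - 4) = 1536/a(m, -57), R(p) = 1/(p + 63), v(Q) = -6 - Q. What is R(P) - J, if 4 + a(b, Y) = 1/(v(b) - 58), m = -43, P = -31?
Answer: 136661/2720 ≈ 50.243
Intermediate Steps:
a(b, Y) = -4 + 1/(-64 - b) (a(b, Y) = -4 + 1/((-6 - b) - 58) = -4 + 1/(-64 - b))
R(p) = 1/(63 + p)
J = -4268/85 (J = 4 + (1536/(((-257 - 4*(-43))/(64 - 43))))/7 = 4 + (1536/(((-257 + 172)/21)))/7 = 4 + (1536/(((1/21)*(-85))))/7 = 4 + (1536/(-85/21))/7 = 4 + (1536*(-21/85))/7 = 4 + (⅐)*(-32256/85) = 4 - 4608/85 = -4268/85 ≈ -50.212)
R(P) - J = 1/(63 - 31) - 1*(-4268/85) = 1/32 + 4268/85 = 136661/2720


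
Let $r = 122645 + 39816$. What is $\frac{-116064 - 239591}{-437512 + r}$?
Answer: $\frac{355655}{275051} \approx 1.2931$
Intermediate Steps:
$r = 162461$
$\frac{-116064 - 239591}{-437512 + r} = \frac{-116064 - 239591}{-437512 + 162461} = - \frac{355655}{-275051} = \left(-355655\right) \left(- \frac{1}{275051}\right) = \frac{355655}{275051}$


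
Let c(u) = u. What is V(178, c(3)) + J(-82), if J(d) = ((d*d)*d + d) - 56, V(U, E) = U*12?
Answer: -549370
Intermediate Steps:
V(U, E) = 12*U
J(d) = -56 + d + d³ (J(d) = (d²*d + d) - 56 = (d³ + d) - 56 = (d + d³) - 56 = -56 + d + d³)
V(178, c(3)) + J(-82) = 12*178 + (-56 - 82 + (-82)³) = 2136 + (-56 - 82 - 551368) = 2136 - 551506 = -549370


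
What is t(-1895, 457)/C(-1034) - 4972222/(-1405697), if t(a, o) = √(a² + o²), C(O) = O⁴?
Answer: 4972222/1405697 + √3799874/1143094552336 ≈ 3.5372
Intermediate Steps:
t(-1895, 457)/C(-1034) - 4972222/(-1405697) = √((-1895)² + 457²)/((-1034)⁴) - 4972222/(-1405697) = √(3591025 + 208849)/1143094552336 - 4972222*(-1/1405697) = √3799874*(1/1143094552336) + 4972222/1405697 = √3799874/1143094552336 + 4972222/1405697 = 4972222/1405697 + √3799874/1143094552336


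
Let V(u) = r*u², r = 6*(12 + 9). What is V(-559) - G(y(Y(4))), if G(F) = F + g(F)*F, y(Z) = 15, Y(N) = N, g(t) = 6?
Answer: 39372501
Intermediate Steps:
r = 126 (r = 6*21 = 126)
V(u) = 126*u²
G(F) = 7*F (G(F) = F + 6*F = 7*F)
V(-559) - G(y(Y(4))) = 126*(-559)² - 7*15 = 126*312481 - 1*105 = 39372606 - 105 = 39372501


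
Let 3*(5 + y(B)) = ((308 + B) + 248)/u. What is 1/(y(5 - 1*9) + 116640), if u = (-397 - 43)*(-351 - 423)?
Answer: 42570/4965151973 ≈ 8.5738e-6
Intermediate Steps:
u = 340560 (u = -440*(-774) = 340560)
y(B) = -1276961/255420 + B/1021680 (y(B) = -5 + (((308 + B) + 248)/340560)/3 = -5 + ((556 + B)*(1/340560))/3 = -5 + (139/85140 + B/340560)/3 = -5 + (139/255420 + B/1021680) = -1276961/255420 + B/1021680)
1/(y(5 - 1*9) + 116640) = 1/((-1276961/255420 + (5 - 1*9)/1021680) + 116640) = 1/((-1276961/255420 + (5 - 9)/1021680) + 116640) = 1/((-1276961/255420 + (1/1021680)*(-4)) + 116640) = 1/((-1276961/255420 - 1/255420) + 116640) = 1/(-212827/42570 + 116640) = 1/(4965151973/42570) = 42570/4965151973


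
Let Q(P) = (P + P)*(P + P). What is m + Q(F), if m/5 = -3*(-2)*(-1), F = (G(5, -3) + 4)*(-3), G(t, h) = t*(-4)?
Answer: 9186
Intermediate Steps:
G(t, h) = -4*t
F = 48 (F = (-4*5 + 4)*(-3) = (-20 + 4)*(-3) = -16*(-3) = 48)
Q(P) = 4*P² (Q(P) = (2*P)*(2*P) = 4*P²)
m = -30 (m = 5*(-3*(-2)*(-1)) = 5*(6*(-1)) = 5*(-6) = -30)
m + Q(F) = -30 + 4*48² = -30 + 4*2304 = -30 + 9216 = 9186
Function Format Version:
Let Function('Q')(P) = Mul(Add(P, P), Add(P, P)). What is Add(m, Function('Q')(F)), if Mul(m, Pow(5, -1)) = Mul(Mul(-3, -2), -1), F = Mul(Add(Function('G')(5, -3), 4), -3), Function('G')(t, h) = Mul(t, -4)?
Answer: 9186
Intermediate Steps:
Function('G')(t, h) = Mul(-4, t)
F = 48 (F = Mul(Add(Mul(-4, 5), 4), -3) = Mul(Add(-20, 4), -3) = Mul(-16, -3) = 48)
Function('Q')(P) = Mul(4, Pow(P, 2)) (Function('Q')(P) = Mul(Mul(2, P), Mul(2, P)) = Mul(4, Pow(P, 2)))
m = -30 (m = Mul(5, Mul(Mul(-3, -2), -1)) = Mul(5, Mul(6, -1)) = Mul(5, -6) = -30)
Add(m, Function('Q')(F)) = Add(-30, Mul(4, Pow(48, 2))) = Add(-30, Mul(4, 2304)) = Add(-30, 9216) = 9186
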